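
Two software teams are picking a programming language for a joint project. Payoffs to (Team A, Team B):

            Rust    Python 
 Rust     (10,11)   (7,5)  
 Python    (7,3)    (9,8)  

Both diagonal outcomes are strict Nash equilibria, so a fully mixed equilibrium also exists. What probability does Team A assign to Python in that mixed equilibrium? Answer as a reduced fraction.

6/11

Team A's mix p on Rust must make Team B indifferent between Rust and Python.
Team B's payoff from Rust: 11p + 3(1−p). From Python: 5p + 8(1−p).
Set equal: 6p = 5(1−p) → p = 5/11.
Probability on Python is 1 − 5/11 = 6/11.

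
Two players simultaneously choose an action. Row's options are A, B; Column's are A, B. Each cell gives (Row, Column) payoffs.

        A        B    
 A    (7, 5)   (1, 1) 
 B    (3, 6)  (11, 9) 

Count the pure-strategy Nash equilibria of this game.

Both A: Row gets 7 (best alternative 3); Column gets 5 (best alternative 1). Neither deviates — NE.
Both B: Row gets 11 (best alternative 1); Column gets 9 (best alternative 6). Neither deviates — NE.
(A, B) is not a NE: Row would switch to B (11 > 1).
No other cell survives both best-response checks, so there are 2 pure NE.

2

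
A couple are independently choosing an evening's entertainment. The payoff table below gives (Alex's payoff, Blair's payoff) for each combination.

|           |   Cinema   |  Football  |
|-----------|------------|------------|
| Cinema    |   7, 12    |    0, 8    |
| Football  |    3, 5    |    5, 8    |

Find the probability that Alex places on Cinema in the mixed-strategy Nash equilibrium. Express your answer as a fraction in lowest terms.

3/7

Alex's mix p on Cinema must make Blair indifferent between Cinema and Football.
Blair's payoff from Cinema: 12p + 5(1−p). From Football: 8p + 8(1−p).
Set equal: 4p = 3(1−p) → p = 3/7.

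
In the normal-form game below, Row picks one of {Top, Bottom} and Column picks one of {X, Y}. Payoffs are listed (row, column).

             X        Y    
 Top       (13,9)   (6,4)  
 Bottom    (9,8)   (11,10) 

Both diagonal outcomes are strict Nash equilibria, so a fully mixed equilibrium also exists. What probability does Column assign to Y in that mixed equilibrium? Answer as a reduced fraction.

Column's mix q on X must make Row indifferent between Top and Bottom.
Row's payoff from Top: 13q + 6(1−q). From Bottom: 9q + 11(1−q).
Set equal: 4q = 5(1−q) → q = 5/9.
Probability on Y is 1 − 5/9 = 4/9.

4/9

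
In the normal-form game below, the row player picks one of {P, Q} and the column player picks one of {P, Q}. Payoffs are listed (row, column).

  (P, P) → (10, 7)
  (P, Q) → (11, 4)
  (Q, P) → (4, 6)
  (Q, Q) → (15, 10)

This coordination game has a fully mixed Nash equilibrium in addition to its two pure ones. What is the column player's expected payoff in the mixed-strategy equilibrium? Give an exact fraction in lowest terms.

46/7

The row player mixes with probability p on P, chosen so the column player is indifferent: 7p + 6(1−p) = 4p + 10(1−p) gives p = 4/7.
The column player's expected payoff is 7·4/7 + 6·3/7 = 46/7.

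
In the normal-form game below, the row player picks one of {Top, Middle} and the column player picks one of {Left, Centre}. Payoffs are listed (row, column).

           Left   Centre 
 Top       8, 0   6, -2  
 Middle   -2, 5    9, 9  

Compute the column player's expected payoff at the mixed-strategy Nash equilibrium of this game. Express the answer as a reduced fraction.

5/3

The row player mixes with probability p on Top, chosen so the column player is indifferent: 0p + 5(1−p) = (-2)p + 9(1−p) gives p = 2/3.
The column player's expected payoff is 0·2/3 + 5·1/3 = 5/3.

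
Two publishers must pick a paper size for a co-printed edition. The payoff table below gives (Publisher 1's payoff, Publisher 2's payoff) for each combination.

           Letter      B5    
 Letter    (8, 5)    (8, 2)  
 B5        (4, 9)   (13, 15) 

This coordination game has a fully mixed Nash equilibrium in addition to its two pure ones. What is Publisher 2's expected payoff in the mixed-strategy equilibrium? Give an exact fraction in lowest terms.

Publisher 1 mixes with probability p on Letter, chosen so Publisher 2 is indifferent: 5p + 9(1−p) = 2p + 15(1−p) gives p = 2/3.
Publisher 2's expected payoff is 5·2/3 + 9·1/3 = 19/3.

19/3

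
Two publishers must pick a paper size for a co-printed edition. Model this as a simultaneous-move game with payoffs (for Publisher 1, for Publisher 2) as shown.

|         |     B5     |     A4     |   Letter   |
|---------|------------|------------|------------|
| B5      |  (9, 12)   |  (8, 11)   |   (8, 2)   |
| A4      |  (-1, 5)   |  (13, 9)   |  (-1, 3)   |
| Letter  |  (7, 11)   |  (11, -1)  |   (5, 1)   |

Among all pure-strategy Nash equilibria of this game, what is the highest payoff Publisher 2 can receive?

12

Both B5 is a pure NE (Publisher 1: 9 ≥ 7; Publisher 2: 12 ≥ 11). Publisher 2 gets 12.
Both A4 is a pure NE (Publisher 1: 13 ≥ 11; Publisher 2: 9 ≥ 5). Publisher 2 gets 9.
Every other cell has a profitable deviation for at least one player. Highest of {12, 9} is 12.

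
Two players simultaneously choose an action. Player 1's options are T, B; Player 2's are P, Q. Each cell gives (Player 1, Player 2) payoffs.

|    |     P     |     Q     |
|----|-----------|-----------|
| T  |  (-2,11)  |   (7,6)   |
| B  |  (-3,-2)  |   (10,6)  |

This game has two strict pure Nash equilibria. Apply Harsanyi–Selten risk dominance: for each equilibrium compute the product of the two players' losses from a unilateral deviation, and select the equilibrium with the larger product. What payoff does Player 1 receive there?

10

At (T, P): Player 1 loses -2 − (-3) = 1 by deviating; Player 2 loses 11 − 6 = 5. Product = 1·5 = 5.
At (B, Q): Player 1 loses 10 − 7 = 3 by deviating; Player 2 loses 6 − (-2) = 8. Product = 3·8 = 24.
24 > 5, so (B, Q) is risk-dominant. Player 1's payoff there is 10.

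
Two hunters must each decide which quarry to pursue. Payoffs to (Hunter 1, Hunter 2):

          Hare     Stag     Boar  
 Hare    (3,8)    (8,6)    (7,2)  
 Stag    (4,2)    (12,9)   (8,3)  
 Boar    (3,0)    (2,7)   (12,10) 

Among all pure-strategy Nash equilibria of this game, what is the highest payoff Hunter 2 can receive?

10

Both Stag is a pure NE (Hunter 1: 12 ≥ 8; Hunter 2: 9 ≥ 3). Hunter 2 gets 9.
Both Boar is a pure NE (Hunter 1: 12 ≥ 8; Hunter 2: 10 ≥ 7). Hunter 2 gets 10.
Every other cell has a profitable deviation for at least one player. Highest of {9, 10} is 10.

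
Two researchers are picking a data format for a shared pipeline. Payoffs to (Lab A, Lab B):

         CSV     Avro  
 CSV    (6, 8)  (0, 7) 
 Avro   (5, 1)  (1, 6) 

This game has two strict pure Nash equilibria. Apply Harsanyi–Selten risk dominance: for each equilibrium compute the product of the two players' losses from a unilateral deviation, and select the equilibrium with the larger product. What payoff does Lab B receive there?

At both CSV: Lab A loses 6 − 5 = 1 by deviating; Lab B loses 8 − 7 = 1. Product = 1·1 = 1.
At both Avro: Lab A loses 1 − 0 = 1 by deviating; Lab B loses 6 − 1 = 5. Product = 1·5 = 5.
5 > 1, so both Avro is risk-dominant. Lab B's payoff there is 6.

6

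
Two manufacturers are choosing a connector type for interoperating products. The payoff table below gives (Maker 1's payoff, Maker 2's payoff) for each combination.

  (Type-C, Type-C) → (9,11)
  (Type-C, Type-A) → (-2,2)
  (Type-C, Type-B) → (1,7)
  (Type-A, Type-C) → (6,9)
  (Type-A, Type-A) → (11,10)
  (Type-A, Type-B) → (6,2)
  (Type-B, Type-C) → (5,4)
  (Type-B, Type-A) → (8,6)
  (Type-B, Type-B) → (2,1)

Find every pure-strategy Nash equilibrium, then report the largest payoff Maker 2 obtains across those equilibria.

Both Type-C is a pure NE (Maker 1: 9 ≥ 6; Maker 2: 11 ≥ 7). Maker 2 gets 11.
Both Type-A is a pure NE (Maker 1: 11 ≥ 8; Maker 2: 10 ≥ 9). Maker 2 gets 10.
Every other cell has a profitable deviation for at least one player. Highest of {11, 10} is 11.

11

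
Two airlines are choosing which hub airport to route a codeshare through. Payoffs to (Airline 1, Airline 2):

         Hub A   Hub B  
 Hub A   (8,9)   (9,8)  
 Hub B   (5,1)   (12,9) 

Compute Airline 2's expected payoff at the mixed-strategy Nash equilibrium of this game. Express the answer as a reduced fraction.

Airline 1 mixes with probability p on Hub A, chosen so Airline 2 is indifferent: 9p + 1(1−p) = 8p + 9(1−p) gives p = 8/9.
Airline 2's expected payoff is 9·8/9 + 1·1/9 = 73/9.

73/9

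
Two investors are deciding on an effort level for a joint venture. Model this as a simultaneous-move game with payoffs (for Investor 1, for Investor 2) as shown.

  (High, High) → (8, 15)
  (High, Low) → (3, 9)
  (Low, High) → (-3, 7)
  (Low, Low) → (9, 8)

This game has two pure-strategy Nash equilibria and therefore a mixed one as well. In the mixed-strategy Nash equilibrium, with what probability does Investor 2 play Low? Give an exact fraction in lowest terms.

11/17

Investor 2's mix q on High must make Investor 1 indifferent between High and Low.
Investor 1's payoff from High: 8q + 3(1−q). From Low: (-3)q + 9(1−q).
Set equal: 11q = 6(1−q) → q = 6/17.
Probability on Low is 1 − 6/17 = 11/17.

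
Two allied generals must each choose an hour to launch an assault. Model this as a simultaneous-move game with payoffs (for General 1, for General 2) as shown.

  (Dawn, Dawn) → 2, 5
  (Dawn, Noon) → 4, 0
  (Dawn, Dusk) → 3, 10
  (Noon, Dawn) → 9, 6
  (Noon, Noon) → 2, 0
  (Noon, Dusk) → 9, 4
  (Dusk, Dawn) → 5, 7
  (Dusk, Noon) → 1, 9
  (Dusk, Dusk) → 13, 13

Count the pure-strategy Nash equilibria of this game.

(Noon, Dawn): General 1 gets 9 (best alternative 5); General 2 gets 6 (best alternative 4). Neither deviates — NE.
Both Dusk: General 1 gets 13 (best alternative 9); General 2 gets 13 (best alternative 9). Neither deviates — NE.
Both Noon is not a NE: General 1 would switch to Dawn (4 > 2).
No other cell survives both best-response checks, so there are 2 pure NE.

2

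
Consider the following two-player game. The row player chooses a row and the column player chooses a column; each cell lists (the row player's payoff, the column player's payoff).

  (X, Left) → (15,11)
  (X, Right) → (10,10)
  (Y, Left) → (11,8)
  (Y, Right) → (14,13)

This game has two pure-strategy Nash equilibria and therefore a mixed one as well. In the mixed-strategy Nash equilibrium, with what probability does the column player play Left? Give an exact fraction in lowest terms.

1/2

The column player's mix q on Left must make the row player indifferent between X and Y.
The row player's payoff from X: 15q + 10(1−q). From Y: 11q + 14(1−q).
Set equal: 4q = 4(1−q) → q = 4/8 = 1/2.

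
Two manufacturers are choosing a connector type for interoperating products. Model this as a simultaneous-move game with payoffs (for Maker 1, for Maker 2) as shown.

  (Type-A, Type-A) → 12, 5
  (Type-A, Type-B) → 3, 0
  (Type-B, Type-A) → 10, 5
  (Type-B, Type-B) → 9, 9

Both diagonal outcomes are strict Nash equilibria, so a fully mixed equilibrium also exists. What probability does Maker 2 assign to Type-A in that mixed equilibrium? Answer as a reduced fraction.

3/4

Maker 2's mix q on Type-A must make Maker 1 indifferent between Type-A and Type-B.
Maker 1's payoff from Type-A: 12q + 3(1−q). From Type-B: 10q + 9(1−q).
Set equal: 2q = 6(1−q) → q = 6/8 = 3/4.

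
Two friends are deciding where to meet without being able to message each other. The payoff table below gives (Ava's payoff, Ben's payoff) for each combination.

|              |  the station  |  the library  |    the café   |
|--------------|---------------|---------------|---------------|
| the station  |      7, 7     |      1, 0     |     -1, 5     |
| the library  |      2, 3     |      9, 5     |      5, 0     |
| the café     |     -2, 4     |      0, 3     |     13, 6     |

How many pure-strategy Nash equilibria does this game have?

Both the station: Ava gets 7 (best alternative 2); Ben gets 7 (best alternative 5). Neither deviates — NE.
Both the library: Ava gets 9 (best alternative 1); Ben gets 5 (best alternative 3). Neither deviates — NE.
Both the café: Ava gets 13 (best alternative 5); Ben gets 6 (best alternative 4). Neither deviates — NE.
(the café, the station) is not a NE: Ava would switch to the station (7 > -2).
No other cell survives both best-response checks, so there are 3 pure NE.

3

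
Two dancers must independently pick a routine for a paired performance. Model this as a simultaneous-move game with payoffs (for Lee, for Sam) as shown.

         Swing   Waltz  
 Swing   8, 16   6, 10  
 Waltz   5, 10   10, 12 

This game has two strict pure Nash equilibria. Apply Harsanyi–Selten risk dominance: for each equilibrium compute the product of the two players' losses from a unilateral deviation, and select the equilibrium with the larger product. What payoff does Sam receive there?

16

At both Swing: Lee loses 8 − 5 = 3 by deviating; Sam loses 16 − 10 = 6. Product = 3·6 = 18.
At both Waltz: Lee loses 10 − 6 = 4 by deviating; Sam loses 12 − 10 = 2. Product = 4·2 = 8.
18 > 8, so both Swing is risk-dominant. Sam's payoff there is 16.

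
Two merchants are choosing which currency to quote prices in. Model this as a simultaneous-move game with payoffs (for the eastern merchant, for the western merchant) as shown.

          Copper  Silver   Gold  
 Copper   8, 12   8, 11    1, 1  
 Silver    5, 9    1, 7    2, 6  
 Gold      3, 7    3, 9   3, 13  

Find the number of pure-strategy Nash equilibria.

Both Copper: the eastern merchant gets 8 (best alternative 5); the western merchant gets 12 (best alternative 11). Neither deviates — NE.
Both Gold: the eastern merchant gets 3 (best alternative 2); the western merchant gets 13 (best alternative 9). Neither deviates — NE.
Both Silver is not a NE: the eastern merchant would switch to Copper (8 > 1).
No other cell survives both best-response checks, so there are 2 pure NE.

2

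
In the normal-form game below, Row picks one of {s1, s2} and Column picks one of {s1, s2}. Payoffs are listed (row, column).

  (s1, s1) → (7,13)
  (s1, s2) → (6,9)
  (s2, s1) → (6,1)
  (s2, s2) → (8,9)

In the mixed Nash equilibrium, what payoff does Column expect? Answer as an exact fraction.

9

Row mixes with probability p on s1, chosen so Column is indifferent: 13p + 1(1−p) = 9p + 9(1−p) gives p = 2/3.
Column's expected payoff is 13·2/3 + 1·1/3 = 9.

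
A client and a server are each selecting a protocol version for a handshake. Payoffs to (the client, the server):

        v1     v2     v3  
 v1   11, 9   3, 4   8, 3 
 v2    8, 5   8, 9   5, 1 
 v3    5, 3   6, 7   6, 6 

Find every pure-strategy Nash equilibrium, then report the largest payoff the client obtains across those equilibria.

Both v1 is a pure NE (the client: 11 ≥ 8; the server: 9 ≥ 4). The client gets 11.
Both v2 is a pure NE (the client: 8 ≥ 6; the server: 9 ≥ 5). The client gets 8.
Every other cell has a profitable deviation for at least one player. Highest of {11, 8} is 11.

11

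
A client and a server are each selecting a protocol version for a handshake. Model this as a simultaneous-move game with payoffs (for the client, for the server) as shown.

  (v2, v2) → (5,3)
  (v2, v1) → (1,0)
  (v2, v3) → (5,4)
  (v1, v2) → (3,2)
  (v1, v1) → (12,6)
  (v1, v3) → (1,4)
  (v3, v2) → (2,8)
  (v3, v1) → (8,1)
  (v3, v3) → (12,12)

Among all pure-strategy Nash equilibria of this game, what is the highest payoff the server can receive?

Both v1 is a pure NE (the client: 12 ≥ 8; the server: 6 ≥ 4). The server gets 6.
Both v3 is a pure NE (the client: 12 ≥ 5; the server: 12 ≥ 8). The server gets 12.
Every other cell has a profitable deviation for at least one player. Highest of {6, 12} is 12.

12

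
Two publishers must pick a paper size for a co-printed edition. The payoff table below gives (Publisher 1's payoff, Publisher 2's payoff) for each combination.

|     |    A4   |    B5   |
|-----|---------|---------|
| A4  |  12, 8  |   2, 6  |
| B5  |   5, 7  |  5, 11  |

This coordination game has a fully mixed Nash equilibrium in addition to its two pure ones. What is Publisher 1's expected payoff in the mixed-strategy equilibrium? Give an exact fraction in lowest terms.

5

Publisher 2 mixes with probability q on A4, chosen so Publisher 1 is indifferent: 12q + 2(1−q) = 5q + 5(1−q) gives q = 3/10.
Publisher 1's expected payoff (from either row, since indifferent) is 12·3/10 + 2·7/10 = 5.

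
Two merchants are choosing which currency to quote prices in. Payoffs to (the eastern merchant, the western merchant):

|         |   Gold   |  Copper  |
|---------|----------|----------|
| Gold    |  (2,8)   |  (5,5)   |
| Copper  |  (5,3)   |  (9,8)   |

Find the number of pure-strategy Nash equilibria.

1

Both Copper: the eastern merchant gets 9 (best alternative 5); the western merchant gets 8 (best alternative 3). Neither deviates — NE.
Both Gold is not a NE: the eastern merchant would switch to Copper (5 > 2).
No other cell survives both best-response checks, so there is 1 pure NE.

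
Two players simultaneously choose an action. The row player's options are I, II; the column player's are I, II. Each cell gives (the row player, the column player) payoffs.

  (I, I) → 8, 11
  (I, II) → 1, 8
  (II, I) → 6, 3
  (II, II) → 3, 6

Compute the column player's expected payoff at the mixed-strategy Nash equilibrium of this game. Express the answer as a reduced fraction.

7

The row player mixes with probability p on I, chosen so the column player is indifferent: 11p + 3(1−p) = 8p + 6(1−p) gives p = 1/2.
The column player's expected payoff is 11·1/2 + 3·1/2 = 7.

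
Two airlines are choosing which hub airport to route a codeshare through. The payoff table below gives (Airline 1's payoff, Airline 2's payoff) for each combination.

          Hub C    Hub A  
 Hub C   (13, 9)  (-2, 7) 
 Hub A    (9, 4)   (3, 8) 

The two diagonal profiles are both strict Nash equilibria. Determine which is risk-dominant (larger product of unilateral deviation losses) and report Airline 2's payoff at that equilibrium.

At both Hub C: Airline 1 loses 13 − 9 = 4 by deviating; Airline 2 loses 9 − 7 = 2. Product = 4·2 = 8.
At both Hub A: Airline 1 loses 3 − (-2) = 5 by deviating; Airline 2 loses 8 − 4 = 4. Product = 5·4 = 20.
20 > 8, so both Hub A is risk-dominant. Airline 2's payoff there is 8.

8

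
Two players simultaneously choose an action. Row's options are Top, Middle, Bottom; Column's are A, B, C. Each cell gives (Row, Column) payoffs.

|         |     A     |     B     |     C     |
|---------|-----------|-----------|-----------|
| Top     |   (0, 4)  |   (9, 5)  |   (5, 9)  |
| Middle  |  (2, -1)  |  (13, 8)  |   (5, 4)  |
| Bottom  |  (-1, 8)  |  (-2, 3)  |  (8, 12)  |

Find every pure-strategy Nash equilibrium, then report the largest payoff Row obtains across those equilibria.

13

(Middle, B) is a pure NE (Row: 13 ≥ 9; Column: 8 ≥ 4). Row gets 13.
(Bottom, C) is a pure NE (Row: 8 ≥ 5; Column: 12 ≥ 8). Row gets 8.
Every other cell has a profitable deviation for at least one player. Highest of {13, 8} is 13.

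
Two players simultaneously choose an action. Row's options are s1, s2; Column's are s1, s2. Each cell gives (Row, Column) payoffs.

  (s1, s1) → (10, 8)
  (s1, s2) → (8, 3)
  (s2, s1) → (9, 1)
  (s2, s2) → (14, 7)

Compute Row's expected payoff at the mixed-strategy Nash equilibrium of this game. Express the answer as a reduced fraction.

68/7

Column mixes with probability q on s1, chosen so Row is indifferent: 10q + 8(1−q) = 9q + 14(1−q) gives q = 6/7.
Row's expected payoff (from either row, since indifferent) is 10·6/7 + 8·1/7 = 68/7.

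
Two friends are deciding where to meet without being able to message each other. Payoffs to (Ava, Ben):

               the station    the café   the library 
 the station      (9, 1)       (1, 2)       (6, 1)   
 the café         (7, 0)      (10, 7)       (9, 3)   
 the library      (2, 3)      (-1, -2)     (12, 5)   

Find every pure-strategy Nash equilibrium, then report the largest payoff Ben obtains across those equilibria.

7

Both the café is a pure NE (Ava: 10 ≥ 1; Ben: 7 ≥ 3). Ben gets 7.
Both the library is a pure NE (Ava: 12 ≥ 9; Ben: 5 ≥ 3). Ben gets 5.
Every other cell has a profitable deviation for at least one player. Highest of {7, 5} is 7.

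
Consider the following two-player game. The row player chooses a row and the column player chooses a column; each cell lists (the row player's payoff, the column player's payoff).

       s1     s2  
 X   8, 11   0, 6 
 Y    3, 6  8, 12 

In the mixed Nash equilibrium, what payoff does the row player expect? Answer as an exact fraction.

The column player mixes with probability q on s1, chosen so the row player is indifferent: 8q + 0(1−q) = 3q + 8(1−q) gives q = 8/13.
The row player's expected payoff (from either row, since indifferent) is 8·8/13 + 0·5/13 = 64/13.

64/13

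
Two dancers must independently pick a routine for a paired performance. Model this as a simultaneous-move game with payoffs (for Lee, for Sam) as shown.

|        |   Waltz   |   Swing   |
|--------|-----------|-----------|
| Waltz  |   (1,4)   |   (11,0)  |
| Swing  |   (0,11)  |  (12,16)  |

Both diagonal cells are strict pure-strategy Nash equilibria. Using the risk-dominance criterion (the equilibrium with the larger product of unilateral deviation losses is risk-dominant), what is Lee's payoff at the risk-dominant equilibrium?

12

At both Waltz: Lee loses 1 − 0 = 1 by deviating; Sam loses 4 − 0 = 4. Product = 1·4 = 4.
At both Swing: Lee loses 12 − 11 = 1 by deviating; Sam loses 16 − 11 = 5. Product = 1·5 = 5.
5 > 4, so both Swing is risk-dominant. Lee's payoff there is 12.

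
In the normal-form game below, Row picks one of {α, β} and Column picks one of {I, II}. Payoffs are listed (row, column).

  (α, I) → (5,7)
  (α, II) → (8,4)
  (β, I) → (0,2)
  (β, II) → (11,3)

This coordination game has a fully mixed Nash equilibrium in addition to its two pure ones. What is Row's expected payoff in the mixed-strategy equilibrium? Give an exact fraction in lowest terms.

Column mixes with probability q on I, chosen so Row is indifferent: 5q + 8(1−q) = 0q + 11(1−q) gives q = 3/8.
Row's expected payoff (from either row, since indifferent) is 5·3/8 + 8·5/8 = 55/8.

55/8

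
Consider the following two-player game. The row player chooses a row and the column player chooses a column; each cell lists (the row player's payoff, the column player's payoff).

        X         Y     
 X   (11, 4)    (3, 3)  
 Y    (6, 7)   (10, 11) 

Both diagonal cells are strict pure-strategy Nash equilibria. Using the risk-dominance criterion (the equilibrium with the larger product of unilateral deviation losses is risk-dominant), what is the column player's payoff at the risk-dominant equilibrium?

11

At both X: the row player loses 11 − 6 = 5 by deviating; the column player loses 4 − 3 = 1. Product = 5·1 = 5.
At both Y: the row player loses 10 − 3 = 7 by deviating; the column player loses 11 − 7 = 4. Product = 7·4 = 28.
28 > 5, so both Y is risk-dominant. The column player's payoff there is 11.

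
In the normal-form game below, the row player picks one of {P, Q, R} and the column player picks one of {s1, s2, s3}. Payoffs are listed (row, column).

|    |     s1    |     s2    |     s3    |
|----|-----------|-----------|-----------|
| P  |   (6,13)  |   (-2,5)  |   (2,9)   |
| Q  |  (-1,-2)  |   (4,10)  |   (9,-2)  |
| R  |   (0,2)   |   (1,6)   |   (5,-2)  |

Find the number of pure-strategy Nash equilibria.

2

(P, s1): the row player gets 6 (best alternative 0); the column player gets 13 (best alternative 9). Neither deviates — NE.
(Q, s2): the row player gets 4 (best alternative 1); the column player gets 10 (best alternative -2). Neither deviates — NE.
(R, s3) is not a NE: the row player would switch to Q (9 > 5).
No other cell survives both best-response checks, so there are 2 pure NE.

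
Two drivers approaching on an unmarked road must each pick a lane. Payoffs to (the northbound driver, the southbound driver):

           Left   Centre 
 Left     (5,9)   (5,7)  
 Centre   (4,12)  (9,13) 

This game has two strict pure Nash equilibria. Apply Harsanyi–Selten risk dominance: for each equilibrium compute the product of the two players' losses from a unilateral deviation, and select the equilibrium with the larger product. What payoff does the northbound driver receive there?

At both Left: the northbound driver loses 5 − 4 = 1 by deviating; the southbound driver loses 9 − 7 = 2. Product = 1·2 = 2.
At both Centre: the northbound driver loses 9 − 5 = 4 by deviating; the southbound driver loses 13 − 12 = 1. Product = 4·1 = 4.
4 > 2, so both Centre is risk-dominant. The northbound driver's payoff there is 9.

9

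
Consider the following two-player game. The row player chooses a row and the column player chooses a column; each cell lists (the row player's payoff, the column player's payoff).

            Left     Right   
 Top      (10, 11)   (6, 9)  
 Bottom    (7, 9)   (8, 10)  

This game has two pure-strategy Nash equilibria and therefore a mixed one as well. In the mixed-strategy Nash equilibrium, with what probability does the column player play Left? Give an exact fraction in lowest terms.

2/5

The column player's mix q on Left must make the row player indifferent between Top and Bottom.
The row player's payoff from Top: 10q + 6(1−q). From Bottom: 7q + 8(1−q).
Set equal: 3q = 2(1−q) → q = 2/5.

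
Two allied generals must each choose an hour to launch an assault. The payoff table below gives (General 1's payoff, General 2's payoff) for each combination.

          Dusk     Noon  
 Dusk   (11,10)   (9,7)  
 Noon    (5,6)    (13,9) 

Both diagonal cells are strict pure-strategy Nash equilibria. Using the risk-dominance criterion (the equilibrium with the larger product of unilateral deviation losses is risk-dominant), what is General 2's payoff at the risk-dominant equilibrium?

10

At both Dusk: General 1 loses 11 − 5 = 6 by deviating; General 2 loses 10 − 7 = 3. Product = 6·3 = 18.
At both Noon: General 1 loses 13 − 9 = 4 by deviating; General 2 loses 9 − 6 = 3. Product = 4·3 = 12.
18 > 12, so both Dusk is risk-dominant. General 2's payoff there is 10.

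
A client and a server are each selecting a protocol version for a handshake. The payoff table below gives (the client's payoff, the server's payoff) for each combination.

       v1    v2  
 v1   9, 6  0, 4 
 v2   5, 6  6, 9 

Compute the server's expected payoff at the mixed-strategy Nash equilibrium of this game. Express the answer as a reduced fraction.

The client mixes with probability p on v1, chosen so the server is indifferent: 6p + 6(1−p) = 4p + 9(1−p) gives p = 3/5.
The server's expected payoff is 6·3/5 + 6·2/5 = 6.

6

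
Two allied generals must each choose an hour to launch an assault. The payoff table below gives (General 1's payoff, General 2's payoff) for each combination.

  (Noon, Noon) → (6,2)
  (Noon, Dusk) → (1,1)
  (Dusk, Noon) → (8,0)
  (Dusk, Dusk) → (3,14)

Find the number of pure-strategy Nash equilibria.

1

Both Dusk: General 1 gets 3 (best alternative 1); General 2 gets 14 (best alternative 0). Neither deviates — NE.
Both Noon is not a NE: General 1 would switch to Dusk (8 > 6).
No other cell survives both best-response checks, so there is 1 pure NE.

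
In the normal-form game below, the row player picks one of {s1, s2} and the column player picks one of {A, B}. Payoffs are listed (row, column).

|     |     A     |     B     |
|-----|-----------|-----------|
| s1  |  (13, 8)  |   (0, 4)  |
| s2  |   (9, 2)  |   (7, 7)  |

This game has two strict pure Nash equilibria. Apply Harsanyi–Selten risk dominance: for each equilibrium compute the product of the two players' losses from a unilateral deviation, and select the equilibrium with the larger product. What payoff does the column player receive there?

7

At (s1, A): the row player loses 13 − 9 = 4 by deviating; the column player loses 8 − 4 = 4. Product = 4·4 = 16.
At (s2, B): the row player loses 7 − 0 = 7 by deviating; the column player loses 7 − 2 = 5. Product = 7·5 = 35.
35 > 16, so (s2, B) is risk-dominant. The column player's payoff there is 7.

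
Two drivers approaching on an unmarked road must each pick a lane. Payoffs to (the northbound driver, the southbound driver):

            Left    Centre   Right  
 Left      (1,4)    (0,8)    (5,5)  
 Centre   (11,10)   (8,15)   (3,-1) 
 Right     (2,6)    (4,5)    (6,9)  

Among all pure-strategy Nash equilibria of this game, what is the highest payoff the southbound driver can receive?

15

Both Centre is a pure NE (the northbound driver: 8 ≥ 4; the southbound driver: 15 ≥ 10). The southbound driver gets 15.
Both Right is a pure NE (the northbound driver: 6 ≥ 5; the southbound driver: 9 ≥ 6). The southbound driver gets 9.
Every other cell has a profitable deviation for at least one player. Highest of {15, 9} is 15.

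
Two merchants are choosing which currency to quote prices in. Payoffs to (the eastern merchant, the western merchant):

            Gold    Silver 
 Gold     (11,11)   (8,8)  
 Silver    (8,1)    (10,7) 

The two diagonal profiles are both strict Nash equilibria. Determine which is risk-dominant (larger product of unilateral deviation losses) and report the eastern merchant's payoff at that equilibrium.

10

At both Gold: the eastern merchant loses 11 − 8 = 3 by deviating; the western merchant loses 11 − 8 = 3. Product = 3·3 = 9.
At both Silver: the eastern merchant loses 10 − 8 = 2 by deviating; the western merchant loses 7 − 1 = 6. Product = 2·6 = 12.
12 > 9, so both Silver is risk-dominant. The eastern merchant's payoff there is 10.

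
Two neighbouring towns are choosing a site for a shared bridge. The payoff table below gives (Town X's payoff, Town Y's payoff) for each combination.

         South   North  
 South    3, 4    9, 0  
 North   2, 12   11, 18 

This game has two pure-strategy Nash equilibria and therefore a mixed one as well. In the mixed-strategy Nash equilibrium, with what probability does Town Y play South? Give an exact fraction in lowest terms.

2/3

Town Y's mix q on South must make Town X indifferent between South and North.
Town X's payoff from South: 3q + 9(1−q). From North: 2q + 11(1−q).
Set equal: 1q = 2(1−q) → q = 2/3.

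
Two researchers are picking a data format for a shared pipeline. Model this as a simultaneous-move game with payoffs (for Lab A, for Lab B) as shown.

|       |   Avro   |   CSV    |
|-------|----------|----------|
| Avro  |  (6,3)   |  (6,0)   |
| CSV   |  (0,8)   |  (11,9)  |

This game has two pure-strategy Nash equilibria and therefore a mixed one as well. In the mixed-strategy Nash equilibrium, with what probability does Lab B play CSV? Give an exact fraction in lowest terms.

6/11

Lab B's mix q on Avro must make Lab A indifferent between Avro and CSV.
Lab A's payoff from Avro: 6q + 6(1−q). From CSV: 0q + 11(1−q).
Set equal: 6q = 5(1−q) → q = 5/11.
Probability on CSV is 1 − 5/11 = 6/11.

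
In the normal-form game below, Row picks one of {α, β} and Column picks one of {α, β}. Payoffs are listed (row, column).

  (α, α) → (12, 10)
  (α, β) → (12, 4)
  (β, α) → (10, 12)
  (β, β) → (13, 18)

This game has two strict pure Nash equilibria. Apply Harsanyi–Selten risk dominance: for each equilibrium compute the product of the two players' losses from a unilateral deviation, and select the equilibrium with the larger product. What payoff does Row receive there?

12

At both α: Row loses 12 − 10 = 2 by deviating; Column loses 10 − 4 = 6. Product = 2·6 = 12.
At both β: Row loses 13 − 12 = 1 by deviating; Column loses 18 − 12 = 6. Product = 1·6 = 6.
12 > 6, so both α is risk-dominant. Row's payoff there is 12.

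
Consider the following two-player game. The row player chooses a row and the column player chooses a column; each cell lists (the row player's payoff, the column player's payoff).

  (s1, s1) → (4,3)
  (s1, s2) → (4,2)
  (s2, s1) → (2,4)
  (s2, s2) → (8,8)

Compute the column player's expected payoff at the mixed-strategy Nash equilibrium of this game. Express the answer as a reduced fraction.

16/5

The row player mixes with probability p on s1, chosen so the column player is indifferent: 3p + 4(1−p) = 2p + 8(1−p) gives p = 4/5.
The column player's expected payoff is 3·4/5 + 4·1/5 = 16/5.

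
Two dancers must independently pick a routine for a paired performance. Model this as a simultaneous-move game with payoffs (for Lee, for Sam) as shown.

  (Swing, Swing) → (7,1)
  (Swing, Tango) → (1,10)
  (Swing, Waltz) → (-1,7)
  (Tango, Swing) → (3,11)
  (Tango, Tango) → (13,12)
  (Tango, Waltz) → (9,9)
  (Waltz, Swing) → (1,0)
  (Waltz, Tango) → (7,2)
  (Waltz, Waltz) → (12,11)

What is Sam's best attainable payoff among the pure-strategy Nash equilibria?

12

Both Tango is a pure NE (Lee: 13 ≥ 7; Sam: 12 ≥ 11). Sam gets 12.
Both Waltz is a pure NE (Lee: 12 ≥ 9; Sam: 11 ≥ 2). Sam gets 11.
Every other cell has a profitable deviation for at least one player. Highest of {12, 11} is 12.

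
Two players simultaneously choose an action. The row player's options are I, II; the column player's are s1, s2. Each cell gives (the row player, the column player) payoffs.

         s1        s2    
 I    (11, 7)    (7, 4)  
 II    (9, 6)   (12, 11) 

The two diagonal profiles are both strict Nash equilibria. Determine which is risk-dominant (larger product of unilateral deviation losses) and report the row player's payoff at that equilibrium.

12

At (I, s1): the row player loses 11 − 9 = 2 by deviating; the column player loses 7 − 4 = 3. Product = 2·3 = 6.
At (II, s2): the row player loses 12 − 7 = 5 by deviating; the column player loses 11 − 6 = 5. Product = 5·5 = 25.
25 > 6, so (II, s2) is risk-dominant. The row player's payoff there is 12.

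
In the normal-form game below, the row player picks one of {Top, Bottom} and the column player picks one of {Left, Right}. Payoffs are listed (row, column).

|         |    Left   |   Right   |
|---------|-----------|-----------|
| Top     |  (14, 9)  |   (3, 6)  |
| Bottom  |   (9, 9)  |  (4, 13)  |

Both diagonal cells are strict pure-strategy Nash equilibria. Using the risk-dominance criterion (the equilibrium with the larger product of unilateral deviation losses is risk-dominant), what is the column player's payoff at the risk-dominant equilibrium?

At (Top, Left): the row player loses 14 − 9 = 5 by deviating; the column player loses 9 − 6 = 3. Product = 5·3 = 15.
At (Bottom, Right): the row player loses 4 − 3 = 1 by deviating; the column player loses 13 − 9 = 4. Product = 1·4 = 4.
15 > 4, so (Top, Left) is risk-dominant. The column player's payoff there is 9.

9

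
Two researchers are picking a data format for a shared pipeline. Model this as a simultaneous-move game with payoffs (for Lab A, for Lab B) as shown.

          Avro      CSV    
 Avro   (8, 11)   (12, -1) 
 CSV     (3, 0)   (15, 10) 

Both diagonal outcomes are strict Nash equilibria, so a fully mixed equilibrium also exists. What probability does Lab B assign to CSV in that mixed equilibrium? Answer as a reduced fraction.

Lab B's mix q on Avro must make Lab A indifferent between Avro and CSV.
Lab A's payoff from Avro: 8q + 12(1−q). From CSV: 3q + 15(1−q).
Set equal: 5q = 3(1−q) → q = 3/8.
Probability on CSV is 1 − 3/8 = 5/8.

5/8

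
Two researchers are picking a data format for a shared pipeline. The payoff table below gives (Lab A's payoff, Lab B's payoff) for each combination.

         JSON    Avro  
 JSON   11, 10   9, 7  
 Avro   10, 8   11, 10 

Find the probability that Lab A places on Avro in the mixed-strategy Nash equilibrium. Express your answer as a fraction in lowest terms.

Lab A's mix p on JSON must make Lab B indifferent between JSON and Avro.
Lab B's payoff from JSON: 10p + 8(1−p). From Avro: 7p + 10(1−p).
Set equal: 3p = 2(1−p) → p = 2/5.
Probability on Avro is 1 − 2/5 = 3/5.

3/5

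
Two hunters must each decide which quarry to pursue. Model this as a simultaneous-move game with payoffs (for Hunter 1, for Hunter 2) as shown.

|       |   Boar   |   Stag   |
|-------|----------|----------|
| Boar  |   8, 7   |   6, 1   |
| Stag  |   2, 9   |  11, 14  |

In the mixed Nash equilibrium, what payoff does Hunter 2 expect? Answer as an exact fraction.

89/11

Hunter 1 mixes with probability p on Boar, chosen so Hunter 2 is indifferent: 7p + 9(1−p) = 1p + 14(1−p) gives p = 5/11.
Hunter 2's expected payoff is 7·5/11 + 9·6/11 = 89/11.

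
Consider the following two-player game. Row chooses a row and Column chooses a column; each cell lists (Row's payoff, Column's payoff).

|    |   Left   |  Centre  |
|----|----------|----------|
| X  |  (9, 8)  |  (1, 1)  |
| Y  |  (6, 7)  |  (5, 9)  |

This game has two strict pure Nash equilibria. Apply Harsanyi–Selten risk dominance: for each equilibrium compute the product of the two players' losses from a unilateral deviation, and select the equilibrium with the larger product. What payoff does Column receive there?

8

At (X, Left): Row loses 9 − 6 = 3 by deviating; Column loses 8 − 1 = 7. Product = 3·7 = 21.
At (Y, Centre): Row loses 5 − 1 = 4 by deviating; Column loses 9 − 7 = 2. Product = 4·2 = 8.
21 > 8, so (X, Left) is risk-dominant. Column's payoff there is 8.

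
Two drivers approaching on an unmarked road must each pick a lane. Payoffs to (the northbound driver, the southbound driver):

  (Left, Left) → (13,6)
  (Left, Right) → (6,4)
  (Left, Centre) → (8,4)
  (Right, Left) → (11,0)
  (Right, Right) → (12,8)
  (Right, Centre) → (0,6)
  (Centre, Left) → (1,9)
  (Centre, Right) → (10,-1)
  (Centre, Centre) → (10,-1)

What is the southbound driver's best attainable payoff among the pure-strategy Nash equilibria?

8

Both Left is a pure NE (the northbound driver: 13 ≥ 11; the southbound driver: 6 ≥ 4). The southbound driver gets 6.
Both Right is a pure NE (the northbound driver: 12 ≥ 10; the southbound driver: 8 ≥ 6). The southbound driver gets 8.
Every other cell has a profitable deviation for at least one player. Highest of {6, 8} is 8.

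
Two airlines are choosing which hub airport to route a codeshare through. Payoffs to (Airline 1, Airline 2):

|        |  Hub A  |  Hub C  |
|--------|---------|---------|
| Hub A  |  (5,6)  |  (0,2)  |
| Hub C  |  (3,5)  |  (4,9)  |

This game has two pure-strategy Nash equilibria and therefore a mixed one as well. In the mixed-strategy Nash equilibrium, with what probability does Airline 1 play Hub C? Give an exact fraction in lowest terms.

Airline 1's mix p on Hub A must make Airline 2 indifferent between Hub A and Hub C.
Airline 2's payoff from Hub A: 6p + 5(1−p). From Hub C: 2p + 9(1−p).
Set equal: 4p = 4(1−p) → p = 4/8 = 1/2.
Probability on Hub C is 1 − 1/2 = 1/2.

1/2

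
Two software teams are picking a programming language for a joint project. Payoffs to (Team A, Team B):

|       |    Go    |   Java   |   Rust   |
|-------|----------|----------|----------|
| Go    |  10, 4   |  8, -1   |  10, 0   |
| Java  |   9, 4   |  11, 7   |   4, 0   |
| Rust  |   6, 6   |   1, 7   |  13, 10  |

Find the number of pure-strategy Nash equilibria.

Both Go: Team A gets 10 (best alternative 9); Team B gets 4 (best alternative 0). Neither deviates — NE.
Both Java: Team A gets 11 (best alternative 8); Team B gets 7 (best alternative 4). Neither deviates — NE.
Both Rust: Team A gets 13 (best alternative 10); Team B gets 10 (best alternative 7). Neither deviates — NE.
(Rust, Java) is not a NE: Team A would switch to Java (11 > 1).
No other cell survives both best-response checks, so there are 3 pure NE.

3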